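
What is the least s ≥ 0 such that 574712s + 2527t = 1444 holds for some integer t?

gcd(574712, 2527) = 361 (Euclid: 574712 = 227·2527 + 1083; 2527 = 2·1083 + 361; 1083 = 3·361 + 0), and 361 | 1444.
Extended Euclid: 574712·(-2) + 2527·(455) = 361. Scale by 4: s₀ = -8.
General solution s = s₀ + 7k; reducing mod 7 gives s = 6 (and t = -1364).

6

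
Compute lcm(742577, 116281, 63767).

742577 = 11² · 17 · 19²; 116281 = 11² · 31²; 63767 = 11² · 17 · 31
lcm takes max exponent of each prime: 11² · 17 · 19² · 31² = 713616497

713616497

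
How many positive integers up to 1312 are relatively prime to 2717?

Prime factors of 2717: 11, 13, 19. Count integers ≤ 1312 divisible by none of them.
By inclusion–exclusion: 1312 − ⌊1312/11⌋ − ⌊1312/13⌋ − ⌊1312/19⌋ + ⌊1312/143⌋ + ⌊1312/209⌋ + ⌊1312/247⌋ − ⌊1312/2717⌋ = 1044.

1044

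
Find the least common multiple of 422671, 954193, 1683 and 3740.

46973719106820

422671 = 17 · 23² · 47; 954193 = 17 · 37² · 41; 1683 = 3² · 11 · 17; 3740 = 2² · 5 · 11 · 17
lcm takes max exponent of each prime: 2² · 3² · 5 · 11 · 17 · 23² · 37² · 41 · 47 = 46973719106820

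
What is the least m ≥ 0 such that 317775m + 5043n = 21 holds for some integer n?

gcd(317775, 5043) = 3 (Euclid: 317775 = 63·5043 + 66; 5043 = 76·66 + 27; 66 = 2·27 + 12; 27 = 2·12 + 3; 12 = 4·3 + 0), and 3 | 21.
Extended Euclid: 317775·(-382) + 5043·(24071) = 3. Scale by 7: m₀ = -2674.
General solution m = m₀ + 1681t; reducing mod 1681 gives m = 688 (and n = -43353).

688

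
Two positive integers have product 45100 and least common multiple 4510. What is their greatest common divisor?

10

gcd·lcm = product, so gcd = 45100/4510 = 10.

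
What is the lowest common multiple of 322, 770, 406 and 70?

lcm(322, 770) = 322·770/gcd = 247940/14 = 17710
lcm(17710, 406) = 17710·406/gcd = 7190260/14 = 513590
lcm(513590, 70) = 513590·70/gcd = 35951300/70 = 513590

513590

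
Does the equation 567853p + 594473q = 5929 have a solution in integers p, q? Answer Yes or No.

Yes

By Bézout, 567853p + 594473q = 5929 has integer solutions iff gcd(567853, 594473) | 5929.
Euclid: 594473 = 1·567853 + 26620; 567853 = 21·26620 + 8833; 26620 = 3·8833 + 121; 8833 = 73·121 + 0. gcd = 121; 5929 mod 121 = 0. Yes.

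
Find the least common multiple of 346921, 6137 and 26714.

346921 = 19² · 31²; 6137 = 17 · 19²; 26714 = 2 · 19² · 37
lcm takes max exponent of each prime: 2 · 17 · 19² · 31² · 37 = 436426618

436426618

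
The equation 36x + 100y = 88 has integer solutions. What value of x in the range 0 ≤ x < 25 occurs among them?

Euclid: 100 = 2·36 + 28; 36 = 1·28 + 8; 28 = 3·8 + 4; 8 = 2·4 + 0 → gcd = 4; 88 = 4·22.
Back-substitution yields 36·(-11) + 100·(4) = 4, so one solution is x = -11·22 = -242, y = 4·22 = 88.
Solutions in x differ by 100/4 = 25; the one in [0, 25) is -242 mod 25 = 8.

8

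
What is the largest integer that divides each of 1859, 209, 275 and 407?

11

gcd(1859, 209): 1859 = 8·209 + 187; 209 = 1·187 + 22; 187 = 8·22 + 11; 22 = 2·11 + 0 → 11
gcd(11, 275): 275 = 25·11 + 0 → 11
gcd(11, 407): 407 = 37·11 + 0 → 11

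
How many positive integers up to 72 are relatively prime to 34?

Prime factors of 34: 2, 17. Count integers ≤ 72 divisible by none of them.
By inclusion–exclusion: 72 − ⌊72/2⌋ − ⌊72/17⌋ + ⌊72/34⌋ = 34.

34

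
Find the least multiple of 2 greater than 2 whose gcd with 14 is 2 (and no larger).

4

gcd(m, 14) = 2 forces 2 | m; write m = 2s. Then gcd(2s, 2·7) = 2·gcd(s, 7), so need gcd(s, 7) = 1.
2s > 2 gives s ≥ 2. The least s ≥ 2 coprime to 7 is 2, so m = 2·2 = 4.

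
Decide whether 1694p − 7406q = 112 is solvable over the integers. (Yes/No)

By Bézout, 1694p − 7406q = 112 has integer solutions iff gcd(1694, 7406) | 112.
Euclid: 7406 = 4·1694 + 630; 1694 = 2·630 + 434; 630 = 1·434 + 196; 434 = 2·196 + 42; 196 = 4·42 + 28; 42 = 1·28 + 14; 28 = 2·14 + 0. gcd = 14; 112 mod 14 = 0. Yes.

Yes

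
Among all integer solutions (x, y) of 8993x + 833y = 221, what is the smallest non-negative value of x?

33

Euclid: 8993 = 10·833 + 663; 833 = 1·663 + 170; 663 = 3·170 + 153; 170 = 1·153 + 17; 153 = 9·17 + 0 → gcd = 17; 221 = 17·13.
Back-substitution yields 8993·(-5) + 833·(54) = 17, so one solution is x = -5·13 = -65, y = 54·13 = 702.
Solutions in x differ by 833/17 = 49; the one in [0, 49) is -65 mod 49 = 33.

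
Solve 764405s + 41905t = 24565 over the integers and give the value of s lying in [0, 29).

Reduce mod 41905: 764405s ≡ 24565 (mod 41905). With g = gcd(764405, 41905) = 1445 dividing 24565, divide through: 529s ≡ 17 (mod 29).
Since gcd(529, 29) = 1, s ≡ 17·(529)⁻¹ ≡ 19 (mod 29). Smallest non-negative: 19.

19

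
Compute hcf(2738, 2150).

2

Euclid: 2738 = 1·2150 + 588; 2150 = 3·588 + 386; 588 = 1·386 + 202; 386 = 1·202 + 184; 202 = 1·184 + 18; 184 = 10·18 + 4; 18 = 4·4 + 2; 4 = 2·2 + 0. Last nonzero remainder: 2.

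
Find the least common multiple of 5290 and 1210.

5290 = 2 · 5 · 23²; 1210 = 2 · 5 · 11²
max exponents: 2 · 5 · 11² · 23² = 640090

640090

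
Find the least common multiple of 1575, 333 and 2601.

16841475

lcm(1575, 333) = 1575·333/gcd = 524475/9 = 58275
lcm(58275, 2601) = 58275·2601/gcd = 151573275/9 = 16841475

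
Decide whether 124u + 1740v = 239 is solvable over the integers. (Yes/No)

By Bézout, 124u + 1740v = 239 has integer solutions iff gcd(124, 1740) | 239.
Euclid: 1740 = 14·124 + 4; 124 = 31·4 + 0. gcd = 4; 239 mod 4 = 3. No.

No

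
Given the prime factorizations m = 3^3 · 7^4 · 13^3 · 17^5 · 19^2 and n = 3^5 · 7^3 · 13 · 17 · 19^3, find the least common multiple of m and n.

12483429137527885173

max exponent per prime: 3^5 · 7^4 · 13^3 · 17^5 · 19^3 = 12483429137527885173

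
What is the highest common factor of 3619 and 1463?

3619 = 7 · 11 · 47
1463 = 7 · 11 · 19
Common: 7 · 11 = 77

77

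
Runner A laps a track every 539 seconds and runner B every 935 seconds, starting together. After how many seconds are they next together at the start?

45815

539 = 7² · 11; 935 = 5 · 11 · 17
max exponents: 5 · 7² · 11 · 17 = 45815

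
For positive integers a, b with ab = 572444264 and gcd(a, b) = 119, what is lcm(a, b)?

4810456

For any two positive integers, gcd × lcm equals their product. Hence lcm = 572444264 / 119 = 4810456.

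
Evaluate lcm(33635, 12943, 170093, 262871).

33635 = 5 · 7 · 31²; 12943 = 7 · 43²; 170093 = 7 · 11 · 47²; 262871 = 7 · 17 · 47²
lcm takes max exponent of each prime: 5 · 7 · 11 · 17 · 31² · 43² · 47² = 25690092357545

25690092357545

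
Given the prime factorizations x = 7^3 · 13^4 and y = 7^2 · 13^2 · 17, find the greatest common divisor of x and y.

8281

min exponent per shared prime: 7^2 · 13^2 = 8281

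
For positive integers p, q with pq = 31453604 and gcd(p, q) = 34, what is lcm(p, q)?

gcd·lcm = product, so lcm = 31453604/34 = 925106.

925106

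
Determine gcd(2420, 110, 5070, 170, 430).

2420 = 2² · 5 · 11²; 110 = 2 · 5 · 11; 5070 = 2 · 3 · 5 · 13²; 170 = 2 · 5 · 17; 430 = 2 · 5 · 43
gcd takes min exponent of each prime: 2 · 5 = 10

10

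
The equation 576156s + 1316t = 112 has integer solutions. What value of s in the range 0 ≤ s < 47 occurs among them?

gcd(576156, 1316) = 28 (Euclid: 576156 = 437·1316 + 1064; 1316 = 1·1064 + 252; 1064 = 4·252 + 56; 252 = 4·56 + 28; 56 = 2·28 + 0), and 28 | 112.
Extended Euclid: 576156·(-21) + 1316·(9194) = 28. Scale by 4: s₀ = -84.
General solution s = s₀ + 47k; reducing mod 47 gives s = 10 (and t = -4378).

10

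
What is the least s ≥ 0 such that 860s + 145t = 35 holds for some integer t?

11

Reduce mod 145: 860s ≡ 35 (mod 145). With g = gcd(860, 145) = 5 dividing 35, divide through: 172s ≡ 7 (mod 29).
Since gcd(172, 29) = 1, s ≡ 7·(172)⁻¹ ≡ 11 (mod 29). Smallest non-negative: 11.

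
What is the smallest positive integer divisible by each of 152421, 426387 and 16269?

lcm(152421, 426387) = 152421·426387/gcd = 64990332927/3 = 21663444309
lcm(21663444309, 16269) = 21663444309·16269/gcd = 352442575463121/87 = 4051064085783

4051064085783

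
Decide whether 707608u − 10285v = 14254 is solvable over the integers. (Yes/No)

No

gcd(707608, 10285): 707608 = 68·10285 + 8228; 10285 = 1·8228 + 2057; 8228 = 4·2057 + 0 → 2057
2057 does not divide 14254, so a solution does not exist.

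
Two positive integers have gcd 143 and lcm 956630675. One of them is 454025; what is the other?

301301

p·q = gcd·lcm = 143·956630675 = 136798186525, so q = 136798186525/454025 = 301301.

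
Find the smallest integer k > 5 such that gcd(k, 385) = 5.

10

Multiples of 5 above 5: 5·2, 5·3, … . Need the cofactor coprime to 385/5 = 77.
Checking s = 2, 3, … the first with gcd(s, 77) = 1 is s = 2, giving 10.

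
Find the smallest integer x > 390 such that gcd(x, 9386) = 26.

9386 = 26·361. Any x with gcd(x, 9386) = 26 is a multiple of 26, say 26s, with s coprime to 361.
Need s > 390/26, so s ≥ 16. First s ≥ 16 with gcd(s, 361) = 1 is s = 16. Thus x = 26·16 = 416.

416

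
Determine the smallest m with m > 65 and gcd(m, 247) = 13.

Multiples of 13 above 65: 13·6, 13·7, … . Need the cofactor coprime to 247/13 = 19.
Checking s = 6, 7, … the first with gcd(s, 19) = 1 is s = 6, giving 78.

78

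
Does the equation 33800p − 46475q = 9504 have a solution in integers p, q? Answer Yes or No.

No

gcd(33800, 46475): 46475 = 1·33800 + 12675; 33800 = 2·12675 + 8450; 12675 = 1·8450 + 4225; 8450 = 2·4225 + 0 → 4225
4225 does not divide 9504, so a solution does not exist.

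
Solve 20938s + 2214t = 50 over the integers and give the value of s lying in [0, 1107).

Reduce mod 2214: 20938s ≡ 50 (mod 2214). With g = gcd(20938, 2214) = 2 dividing 50, divide through: 10469s ≡ 25 (mod 1107).
Since gcd(10469, 1107) = 1, s ≡ 25·(10469)⁻¹ ≡ 116 (mod 1107). Smallest non-negative: 116.

116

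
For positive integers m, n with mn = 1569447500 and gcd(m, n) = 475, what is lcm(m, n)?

gcd·lcm = product, so lcm = 1569447500/475 = 3304100.

3304100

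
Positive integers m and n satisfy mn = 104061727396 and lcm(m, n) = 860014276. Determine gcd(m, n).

gcd·lcm = product, so gcd = 104061727396/860014276 = 121.

121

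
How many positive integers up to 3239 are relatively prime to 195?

195 = 3·5·13. Inclusion–exclusion on these primes:
3239 − ⌊3239/3⌋ − ⌊3239/5⌋ − ⌊3239/13⌋ + ⌊3239/15⌋ + ⌊3239/39⌋ + ⌊3239/65⌋ − ⌊3239/195⌋ = 1595

1595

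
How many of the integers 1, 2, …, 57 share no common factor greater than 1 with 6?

19

6 = 2·3. Inclusion–exclusion on these primes:
57 − ⌊57/2⌋ − ⌊57/3⌋ + ⌊57/6⌋ = 19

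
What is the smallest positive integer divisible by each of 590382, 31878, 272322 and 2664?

780373211626008

lcm(590382, 31878) = 590382·31878/gcd = 18820197396/18 = 1045566522
lcm(1045566522, 272322) = 1045566522·272322/gcd = 284730766404084/54 = 5272791970446
lcm(5272791970446, 2664) = 5272791970446·2664/gcd = 14046717809268144/18 = 780373211626008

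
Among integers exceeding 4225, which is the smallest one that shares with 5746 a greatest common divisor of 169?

Multiples of 169 above 4225: 169·26, 169·27, … . Need the cofactor coprime to 5746/169 = 34.
Checking s = 26, 27, … the first with gcd(s, 34) = 1 is s = 27, giving 4563.

4563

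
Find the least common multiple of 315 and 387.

gcd first: 387 = 1·315 + 72; 315 = 4·72 + 27; 72 = 2·27 + 18; 27 = 1·18 + 9; 18 = 2·9 + 0 → gcd = 9
lcm = 315·387/gcd = 121905/9 = 13545

13545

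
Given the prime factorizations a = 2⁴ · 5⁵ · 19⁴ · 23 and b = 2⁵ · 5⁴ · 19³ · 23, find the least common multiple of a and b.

299738300000

max exponent per prime: 2⁵ · 5⁵ · 19⁴ · 23 = 299738300000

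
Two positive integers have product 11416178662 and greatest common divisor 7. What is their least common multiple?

1630882666

Since gcd(u,v)·lcm(u,v) = uv, lcm = 11416178662/7 = 1630882666.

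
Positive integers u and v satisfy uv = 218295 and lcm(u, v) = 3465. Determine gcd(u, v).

63

gcd·lcm = product, so gcd = 218295/3465 = 63.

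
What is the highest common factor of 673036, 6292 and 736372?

52

673036 = 2² · 7 · 13 · 43²; 6292 = 2² · 11² · 13; 736372 = 2² · 7² · 13 · 17²
gcd takes min exponent of each prime: 2² · 13 = 52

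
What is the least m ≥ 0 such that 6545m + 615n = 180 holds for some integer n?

111

gcd(6545, 615) = 5 (Euclid: 6545 = 10·615 + 395; 615 = 1·395 + 220; 395 = 1·220 + 175; 220 = 1·175 + 45; 175 = 3·45 + 40; 45 = 1·40 + 5; 40 = 8·5 + 0), and 5 | 180.
Extended Euclid: 6545·(-14) + 615·(149) = 5. Scale by 36: m₀ = -504.
General solution m = m₀ + 123t; reducing mod 123 gives m = 111 (and n = -1181).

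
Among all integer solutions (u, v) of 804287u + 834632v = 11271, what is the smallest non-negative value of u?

2145

Reduce mod 834632: 804287u ≡ 11271 (mod 834632). With g = gcd(804287, 834632) = 289 dividing 11271, divide through: 2783u ≡ 39 (mod 2888).
Since gcd(2783, 2888) = 1, u ≡ 39·(2783)⁻¹ ≡ 2145 (mod 2888). Smallest non-negative: 2145.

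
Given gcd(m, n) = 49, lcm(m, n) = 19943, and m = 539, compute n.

1813

Using mn = gcd(m,n)·lcm(m,n) = 49·19943 = 977207, we get n = 977207/539 = 1813.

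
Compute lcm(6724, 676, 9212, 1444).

6724 = 2² · 41²; 676 = 2² · 13²; 9212 = 2² · 7² · 47; 1444 = 2² · 19²
lcm takes max exponent of each prime: 2² · 7² · 13² · 19² · 41² · 47 = 944747060348

944747060348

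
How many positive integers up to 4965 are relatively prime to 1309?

Prime factors of 1309: 7, 11, 17. Count integers ≤ 4965 divisible by none of them.
By inclusion–exclusion: 4965 − ⌊4965/7⌋ − ⌊4965/11⌋ − ⌊4965/17⌋ + ⌊4965/77⌋ + ⌊4965/119⌋ + ⌊4965/187⌋ − ⌊4965/1309⌋ = 3641.

3641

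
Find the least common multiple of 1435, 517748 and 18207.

lcm(1435, 517748) = 1435·517748/gcd = 742968380/287 = 2588740
lcm(2588740, 18207) = 2588740·18207/gcd = 47133189180/7 = 6733312740

6733312740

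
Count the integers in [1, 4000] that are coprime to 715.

2685

Prime factors of 715: 5, 11, 13. Count integers ≤ 4000 divisible by none of them.
By inclusion–exclusion: 4000 − ⌊4000/5⌋ − ⌊4000/11⌋ − ⌊4000/13⌋ + ⌊4000/55⌋ + ⌊4000/65⌋ + ⌊4000/143⌋ − ⌊4000/715⌋ = 2685.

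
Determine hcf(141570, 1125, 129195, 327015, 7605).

gcd(141570, 1125): 141570 = 125·1125 + 945; 1125 = 1·945 + 180; 945 = 5·180 + 45; 180 = 4·45 + 0 → 45
gcd(45, 129195): 129195 = 2871·45 + 0 → 45
gcd(45, 327015): 327015 = 7267·45 + 0 → 45
gcd(45, 7605): 7605 = 169·45 + 0 → 45

45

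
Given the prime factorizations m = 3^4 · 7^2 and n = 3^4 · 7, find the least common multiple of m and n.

max exponent per prime: 3^4 · 7^2 = 3969

3969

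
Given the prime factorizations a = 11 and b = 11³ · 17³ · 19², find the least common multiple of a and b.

2360652283

max exponent per prime: 11³ · 17³ · 19² = 2360652283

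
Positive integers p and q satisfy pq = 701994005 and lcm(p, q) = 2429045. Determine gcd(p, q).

From gcd × lcm = pq: gcd = 701994005 / 2429045 = 289.

289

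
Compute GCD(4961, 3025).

121

4961 = 11² · 41
3025 = 5² · 11²
Common: 11² = 121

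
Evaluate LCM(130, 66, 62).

132990

lcm(130, 66) = 130·66/gcd = 8580/2 = 4290
lcm(4290, 62) = 4290·62/gcd = 265980/2 = 132990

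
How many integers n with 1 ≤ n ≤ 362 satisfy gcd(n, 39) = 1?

224

Prime factors of 39: 3, 13. Count integers ≤ 362 divisible by none of them.
By inclusion–exclusion: 362 − ⌊362/3⌋ − ⌊362/13⌋ + ⌊362/39⌋ = 224.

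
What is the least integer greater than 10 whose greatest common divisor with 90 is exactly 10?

Multiples of 10 above 10: 10·2, 10·3, … . Need the cofactor coprime to 90/10 = 9.
Checking s = 2, 3, … the first with gcd(s, 9) = 1 is s = 2, giving 20.

20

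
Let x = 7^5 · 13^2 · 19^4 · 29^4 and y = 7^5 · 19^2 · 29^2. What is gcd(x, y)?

5102622007

min exponent per shared prime: 7^5 · 19^2 · 29^2 = 5102622007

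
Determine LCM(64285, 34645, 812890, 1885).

64285 = 5 · 13 · 23 · 43; 34645 = 5 · 13² · 41; 812890 = 2 · 5 · 13³ · 37; 1885 = 5 · 13 · 29
lcm takes max exponent of each prime: 2 · 5 · 13³ · 23 · 29 · 37 · 41 · 43 = 955894421690

955894421690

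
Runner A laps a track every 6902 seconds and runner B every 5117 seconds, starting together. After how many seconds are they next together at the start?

6902 = 2 · 7 · 17 · 29; 5117 = 7 · 17 · 43
max exponents: 2 · 7 · 17 · 29 · 43 = 296786

296786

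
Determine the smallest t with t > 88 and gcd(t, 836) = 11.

gcd(t, 836) = 11 forces 11 | t; write t = 11s. Then gcd(11s, 11·76) = 11·gcd(s, 76), so need gcd(s, 76) = 1.
11s > 88 gives s ≥ 9. The least s ≥ 9 coprime to 76 is 9, so t = 11·9 = 99.

99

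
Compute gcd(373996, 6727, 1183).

7

gcd(373996, 6727): 373996 = 55·6727 + 4011; 6727 = 1·4011 + 2716; 4011 = 1·2716 + 1295; 2716 = 2·1295 + 126; 1295 = 10·126 + 35; 126 = 3·35 + 21; 35 = 1·21 + 14; 21 = 1·14 + 7; 14 = 2·7 + 0 → 7
gcd(7, 1183): 1183 = 169·7 + 0 → 7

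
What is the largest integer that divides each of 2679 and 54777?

Euclid: 54777 = 20·2679 + 1197; 2679 = 2·1197 + 285; 1197 = 4·285 + 57; 285 = 5·57 + 0. Last nonzero remainder: 57.

57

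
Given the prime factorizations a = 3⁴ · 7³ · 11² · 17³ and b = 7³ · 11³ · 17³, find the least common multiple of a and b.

181678676949

max exponent per prime: 3⁴ · 7³ · 11³ · 17³ = 181678676949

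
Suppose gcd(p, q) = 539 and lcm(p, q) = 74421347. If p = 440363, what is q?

Using pq = gcd(p,q)·lcm(p,q) = 539·74421347 = 40113106033, we get q = 40113106033/440363 = 91091.

91091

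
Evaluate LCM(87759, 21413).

87759 = 3² · 7² · 199; 21413 = 7² · 19 · 23
max exponents: 3² · 7² · 19 · 23 · 199 = 38350683

38350683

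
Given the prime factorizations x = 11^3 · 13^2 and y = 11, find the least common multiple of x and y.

max exponent per prime: 11^3 · 13^2 = 224939

224939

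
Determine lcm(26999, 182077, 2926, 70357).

430159461578

lcm(26999, 182077) = 26999·182077/gcd = 4915896923/133 = 36961631
lcm(36961631, 2926) = 36961631·2926/gcd = 108149732306/133 = 813155882
lcm(813155882, 70357) = 813155882·70357/gcd = 57211208389874/133 = 430159461578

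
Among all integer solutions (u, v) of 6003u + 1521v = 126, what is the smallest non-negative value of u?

Reduce mod 1521: 6003u ≡ 126 (mod 1521). With g = gcd(6003, 1521) = 9 dividing 126, divide through: 667u ≡ 14 (mod 169).
Since gcd(667, 169) = 1, u ≡ 14·(667)⁻¹ ≡ 36 (mod 169). Smallest non-negative: 36.

36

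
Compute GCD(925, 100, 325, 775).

gcd(925, 100): 925 = 9·100 + 25; 100 = 4·25 + 0 → 25
gcd(25, 325): 325 = 13·25 + 0 → 25
gcd(25, 775): 775 = 31·25 + 0 → 25

25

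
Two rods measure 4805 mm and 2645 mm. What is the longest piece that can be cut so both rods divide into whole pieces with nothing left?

4805 = 5 · 31²
2645 = 5 · 23²
Common: 5 = 5

5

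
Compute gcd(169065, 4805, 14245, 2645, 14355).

5

gcd(169065, 4805): 169065 = 35·4805 + 890; 4805 = 5·890 + 355; 890 = 2·355 + 180; 355 = 1·180 + 175; 180 = 1·175 + 5; 175 = 35·5 + 0 → 5
gcd(5, 14245): 14245 = 2849·5 + 0 → 5
gcd(5, 2645): 2645 = 529·5 + 0 → 5
gcd(5, 14355): 14355 = 2871·5 + 0 → 5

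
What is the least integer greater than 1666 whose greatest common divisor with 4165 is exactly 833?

2499

gcd(x, 4165) = 833 forces 833 | x; write x = 833s. Then gcd(833s, 833·5) = 833·gcd(s, 5), so need gcd(s, 5) = 1.
833s > 1666 gives s ≥ 3. The least s ≥ 3 coprime to 5 is 3, so x = 833·3 = 2499.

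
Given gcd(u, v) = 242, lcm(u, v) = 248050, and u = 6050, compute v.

9922

Using uv = gcd(u,v)·lcm(u,v) = 242·248050 = 60028100, we get v = 60028100/6050 = 9922.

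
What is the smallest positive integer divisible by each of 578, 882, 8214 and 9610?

578 = 2 · 17²; 882 = 2 · 3² · 7²; 8214 = 2 · 3 · 37²; 9610 = 2 · 5 · 31²
lcm takes max exponent of each prime: 2 · 3² · 5 · 7² · 17² · 31² · 37² = 1676730514410

1676730514410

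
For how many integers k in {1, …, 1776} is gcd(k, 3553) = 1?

3553 = 11·17·19. Inclusion–exclusion on these primes:
1776 − ⌊1776/11⌋ − ⌊1776/17⌋ − ⌊1776/19⌋ + ⌊1776/187⌋ + ⌊1776/209⌋ + ⌊1776/323⌋ − ⌊1776/3553⌋ = 1440

1440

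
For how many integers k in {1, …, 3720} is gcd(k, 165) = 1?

Prime factors of 165: 3, 5, 11. Count integers ≤ 3720 divisible by none of them.
By inclusion–exclusion: 3720 − ⌊3720/3⌋ − ⌊3720/5⌋ − ⌊3720/11⌋ + ⌊3720/15⌋ + ⌊3720/33⌋ + ⌊3720/55⌋ − ⌊3720/165⌋ = 1803.

1803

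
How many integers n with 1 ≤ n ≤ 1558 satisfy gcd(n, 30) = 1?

415

Prime factors of 30: 2, 3, 5. Count integers ≤ 1558 divisible by none of them.
By inclusion–exclusion: 1558 − ⌊1558/2⌋ − ⌊1558/3⌋ − ⌊1558/5⌋ + ⌊1558/6⌋ + ⌊1558/10⌋ + ⌊1558/15⌋ − ⌊1558/30⌋ = 415.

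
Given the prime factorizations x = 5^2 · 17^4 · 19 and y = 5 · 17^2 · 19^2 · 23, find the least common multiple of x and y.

max exponent per prime: 5^2 · 17^4 · 19^2 · 23 = 17336871575

17336871575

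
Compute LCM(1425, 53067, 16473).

383409075

1425 = 3 · 5² · 19; 53067 = 3 · 7² · 19²; 16473 = 3 · 17² · 19
lcm takes max exponent of each prime: 3 · 5² · 7² · 17² · 19² = 383409075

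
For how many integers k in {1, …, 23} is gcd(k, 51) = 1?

15

51 = 3·17. Inclusion–exclusion on these primes:
23 − ⌊23/3⌋ − ⌊23/17⌋ + ⌊23/51⌋ = 15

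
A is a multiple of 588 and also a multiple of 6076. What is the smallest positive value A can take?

18228

588 = 2² · 3 · 7²; 6076 = 2² · 7² · 31
max exponents: 2² · 3 · 7² · 31 = 18228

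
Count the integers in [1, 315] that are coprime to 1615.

224

1615 = 5·17·19. Inclusion–exclusion on these primes:
315 − ⌊315/5⌋ − ⌊315/17⌋ − ⌊315/19⌋ + ⌊315/85⌋ + ⌊315/95⌋ + ⌊315/323⌋ − ⌊315/1615⌋ = 224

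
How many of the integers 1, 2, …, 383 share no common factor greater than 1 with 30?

30 = 2·3·5. Inclusion–exclusion on these primes:
383 − ⌊383/2⌋ − ⌊383/3⌋ − ⌊383/5⌋ + ⌊383/6⌋ + ⌊383/10⌋ + ⌊383/15⌋ − ⌊383/30⌋ = 103

103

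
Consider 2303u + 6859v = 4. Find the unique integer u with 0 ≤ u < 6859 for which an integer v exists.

Euclid: 6859 = 2·2303 + 2253; 2303 = 1·2253 + 50; 2253 = 45·50 + 3; 50 = 16·3 + 2; 3 = 1·2 + 1; 2 = 2·1 + 0 → gcd = 1; 4 = 1·4.
Back-substitution yields 2303·(-2332) + 6859·(783) = 1, so one solution is u = -2332·4 = -9328, v = 783·4 = 3132.
Solutions in u differ by 6859/1 = 6859; the one in [0, 6859) is -9328 mod 6859 = 4390.

4390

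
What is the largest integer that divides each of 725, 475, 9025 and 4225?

725 = 5² · 29; 475 = 5² · 19; 9025 = 5² · 19²; 4225 = 5² · 13²
gcd takes min exponent of each prime: 5² = 25

25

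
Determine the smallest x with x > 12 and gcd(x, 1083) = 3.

gcd(x, 1083) = 3 forces 3 | x; write x = 3s. Then gcd(3s, 3·361) = 3·gcd(s, 361), so need gcd(s, 361) = 1.
3s > 12 gives s ≥ 5. The least s ≥ 5 coprime to 361 is 5, so x = 3·5 = 15.

15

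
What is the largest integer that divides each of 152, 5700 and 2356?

152 = 2³ · 19; 5700 = 2² · 3 · 5² · 19; 2356 = 2² · 19 · 31
gcd takes min exponent of each prime: 2² · 19 = 76

76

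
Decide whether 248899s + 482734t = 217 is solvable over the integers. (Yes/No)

Yes

gcd(248899, 482734): 482734 = 1·248899 + 233835; 248899 = 1·233835 + 15064; 233835 = 15·15064 + 7875; 15064 = 1·7875 + 7189; 7875 = 1·7189 + 686; 7189 = 10·686 + 329; 686 = 2·329 + 28; 329 = 11·28 + 21; 28 = 1·21 + 7; 21 = 3·7 + 0 → 7
7 divides 217, so a solution exists.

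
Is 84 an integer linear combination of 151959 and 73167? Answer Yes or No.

Yes

gcd(151959, 73167): 151959 = 2·73167 + 5625; 73167 = 13·5625 + 42; 5625 = 133·42 + 39; 42 = 1·39 + 3; 39 = 13·3 + 0 → 3
3 divides 84, so a solution exists.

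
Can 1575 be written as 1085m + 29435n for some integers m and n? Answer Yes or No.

Yes

By Bézout, 1085m + 29435n = 1575 has integer solutions iff gcd(1085, 29435) | 1575.
Euclid: 29435 = 27·1085 + 140; 1085 = 7·140 + 105; 140 = 1·105 + 35; 105 = 3·35 + 0. gcd = 35; 1575 mod 35 = 0. Yes.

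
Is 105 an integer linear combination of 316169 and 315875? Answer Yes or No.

By Bézout, 316169m + 315875n = 105 has integer solutions iff gcd(316169, 315875) | 105.
Euclid: 316169 = 1·315875 + 294; 315875 = 1074·294 + 119; 294 = 2·119 + 56; 119 = 2·56 + 7; 56 = 8·7 + 0. gcd = 7; 105 mod 7 = 0. Yes.

Yes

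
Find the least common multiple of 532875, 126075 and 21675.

258875470875

532875 = 3 · 5³ · 7² · 29; 126075 = 3 · 5² · 41²; 21675 = 3 · 5² · 17²
lcm takes max exponent of each prime: 3 · 5³ · 7² · 17² · 29 · 41² = 258875470875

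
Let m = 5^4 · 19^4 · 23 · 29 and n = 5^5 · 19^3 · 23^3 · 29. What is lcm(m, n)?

max exponent per prime: 5^5 · 19^4 · 23^3 · 29 = 143696414384375

143696414384375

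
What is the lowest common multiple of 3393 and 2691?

78039

gcd first: 3393 = 1·2691 + 702; 2691 = 3·702 + 585; 702 = 1·585 + 117; 585 = 5·117 + 0 → gcd = 117
lcm = 3393·2691/gcd = 9130563/117 = 78039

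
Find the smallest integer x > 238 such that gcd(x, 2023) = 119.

2023 = 119·17. Any x with gcd(x, 2023) = 119 is a multiple of 119, say 119s, with s coprime to 17.
Need s > 238/119, so s ≥ 3. First s ≥ 3 with gcd(s, 17) = 1 is s = 3. Thus x = 119·3 = 357.

357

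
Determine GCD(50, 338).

Euclid: 338 = 6·50 + 38; 50 = 1·38 + 12; 38 = 3·12 + 2; 12 = 6·2 + 0. Last nonzero remainder: 2.

2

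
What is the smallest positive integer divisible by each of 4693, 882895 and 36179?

887011939385

lcm(4693, 882895) = 4693·882895/gcd = 4143426235/13 = 318725095
lcm(318725095, 36179) = 318725095·36179/gcd = 11531155212005/13 = 887011939385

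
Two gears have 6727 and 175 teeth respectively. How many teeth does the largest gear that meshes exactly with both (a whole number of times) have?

7

Euclid: 6727 = 38·175 + 77; 175 = 2·77 + 21; 77 = 3·21 + 14; 21 = 1·14 + 7; 14 = 2·7 + 0. Last nonzero remainder: 7.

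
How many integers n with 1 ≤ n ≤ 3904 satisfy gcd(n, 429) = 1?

429 = 3·11·13. Inclusion–exclusion on these primes:
3904 − ⌊3904/3⌋ − ⌊3904/11⌋ − ⌊3904/13⌋ + ⌊3904/33⌋ + ⌊3904/39⌋ + ⌊3904/143⌋ − ⌊3904/429⌋ = 2185

2185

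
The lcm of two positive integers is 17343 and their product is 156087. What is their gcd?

9

gcd·lcm = product, so gcd = 156087/17343 = 9.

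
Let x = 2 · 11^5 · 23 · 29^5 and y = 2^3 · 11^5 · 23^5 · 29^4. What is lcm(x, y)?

170091488741519363656

max exponent per prime: 2^3 · 11^5 · 23^5 · 29^5 = 170091488741519363656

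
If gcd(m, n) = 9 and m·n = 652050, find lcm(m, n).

72450

For any two positive integers, gcd × lcm equals their product. Hence lcm = 652050 / 9 = 72450.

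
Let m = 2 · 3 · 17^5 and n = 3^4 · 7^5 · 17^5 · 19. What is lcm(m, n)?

73451965651722

max exponent per prime: 2 · 3^4 · 7^5 · 17^5 · 19 = 73451965651722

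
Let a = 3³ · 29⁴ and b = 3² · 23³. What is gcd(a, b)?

9

min exponent per shared prime: 3² = 9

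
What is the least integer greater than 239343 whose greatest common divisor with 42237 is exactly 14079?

Multiples of 14079 above 239343: 14079·18, 14079·19, … . Need the cofactor coprime to 42237/14079 = 3.
Checking s = 18, 19, … the first with gcd(s, 3) = 1 is s = 19, giving 267501.

267501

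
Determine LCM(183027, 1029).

gcd first: 183027 = 177·1029 + 894; 1029 = 1·894 + 135; 894 = 6·135 + 84; 135 = 1·84 + 51; 84 = 1·51 + 33; 51 = 1·33 + 18; 33 = 1·18 + 15; 18 = 1·15 + 3; 15 = 5·3 + 0 → gcd = 3
lcm = 183027·1029/gcd = 188334783/3 = 62778261

62778261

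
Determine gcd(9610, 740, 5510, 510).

9610 = 2 · 5 · 31²; 740 = 2² · 5 · 37; 5510 = 2 · 5 · 19 · 29; 510 = 2 · 3 · 5 · 17
gcd takes min exponent of each prime: 2 · 5 = 10

10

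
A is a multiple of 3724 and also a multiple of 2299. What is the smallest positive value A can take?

3724 = 2² · 7² · 19; 2299 = 11² · 19
max exponents: 2² · 7² · 11² · 19 = 450604

450604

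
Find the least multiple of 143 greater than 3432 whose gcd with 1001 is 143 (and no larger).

3575

gcd(x, 1001) = 143 forces 143 | x; write x = 143s. Then gcd(143s, 143·7) = 143·gcd(s, 7), so need gcd(s, 7) = 1.
143s > 3432 gives s ≥ 25. The least s ≥ 25 coprime to 7 is 25, so x = 143·25 = 3575.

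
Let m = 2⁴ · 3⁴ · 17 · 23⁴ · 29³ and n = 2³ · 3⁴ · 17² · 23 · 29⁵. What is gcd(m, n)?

6179392152

min exponent per shared prime: 2³ · 3⁴ · 17 · 23 · 29³ = 6179392152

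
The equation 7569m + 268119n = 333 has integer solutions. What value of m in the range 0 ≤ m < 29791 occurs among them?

5101

gcd(7569, 268119) = 9 (Euclid: 268119 = 35·7569 + 3204; 7569 = 2·3204 + 1161; 3204 = 2·1161 + 882; 1161 = 1·882 + 279; 882 = 3·279 + 45; 279 = 6·45 + 9; 45 = 5·9 + 0), and 9 | 333.
Extended Euclid: 7569·(5774) + 268119·(-163) = 9. Scale by 37: m₀ = 213638.
General solution m = m₀ + 29791t; reducing mod 29791 gives m = 5101 (and n = -144).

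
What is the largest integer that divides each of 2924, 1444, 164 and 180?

4

gcd(2924, 1444): 2924 = 2·1444 + 36; 1444 = 40·36 + 4; 36 = 9·4 + 0 → 4
gcd(4, 164): 164 = 41·4 + 0 → 4
gcd(4, 180): 180 = 45·4 + 0 → 4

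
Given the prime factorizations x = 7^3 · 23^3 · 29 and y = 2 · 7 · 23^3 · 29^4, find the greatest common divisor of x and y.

2469901

min exponent per shared prime: 7 · 23^3 · 29 = 2469901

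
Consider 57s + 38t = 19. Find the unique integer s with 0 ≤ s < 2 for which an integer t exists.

1

gcd(57, 38) = 19 (Euclid: 57 = 1·38 + 19; 38 = 2·19 + 0), and 19 | 19.
Extended Euclid: 57·(1) + 38·(-1) = 19. Scale by 1: s₀ = 1.
General solution s = s₀ + 2k; reducing mod 2 gives s = 1 (and t = -1).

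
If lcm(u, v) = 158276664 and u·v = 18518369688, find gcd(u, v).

gcd·lcm = product, so gcd = 18518369688/158276664 = 117.

117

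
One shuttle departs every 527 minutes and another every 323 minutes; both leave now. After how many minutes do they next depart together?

10013

527 = 17 · 31; 323 = 17 · 19
max exponents: 17 · 19 · 31 = 10013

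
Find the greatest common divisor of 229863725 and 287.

Euclid: 229863725 = 800918·287 + 259; 287 = 1·259 + 28; 259 = 9·28 + 7; 28 = 4·7 + 0. Last nonzero remainder: 7.

7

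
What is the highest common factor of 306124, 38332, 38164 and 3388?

gcd(306124, 38332): 306124 = 7·38332 + 37800; 38332 = 1·37800 + 532; 37800 = 71·532 + 28; 532 = 19·28 + 0 → 28
gcd(28, 38164): 38164 = 1363·28 + 0 → 28
gcd(28, 3388): 3388 = 121·28 + 0 → 28

28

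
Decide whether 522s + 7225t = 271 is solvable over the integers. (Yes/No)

Yes

gcd(522, 7225): 7225 = 13·522 + 439; 522 = 1·439 + 83; 439 = 5·83 + 24; 83 = 3·24 + 11; 24 = 2·11 + 2; 11 = 5·2 + 1; 2 = 2·1 + 0 → 1
1 divides 271, so a solution exists.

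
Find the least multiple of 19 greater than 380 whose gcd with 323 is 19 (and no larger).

399

Multiples of 19 above 380: 19·21, 19·22, … . Need the cofactor coprime to 323/19 = 17.
Checking s = 21, 22, … the first with gcd(s, 17) = 1 is s = 21, giving 399.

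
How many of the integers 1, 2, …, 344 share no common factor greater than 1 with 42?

98

Prime factors of 42: 2, 3, 7. Count integers ≤ 344 divisible by none of them.
By inclusion–exclusion: 344 − ⌊344/2⌋ − ⌊344/3⌋ − ⌊344/7⌋ + ⌊344/6⌋ + ⌊344/14⌋ + ⌊344/21⌋ − ⌊344/42⌋ = 98.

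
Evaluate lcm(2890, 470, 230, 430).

2890 = 2 · 5 · 17²; 470 = 2 · 5 · 47; 230 = 2 · 5 · 23; 430 = 2 · 5 · 43
lcm takes max exponent of each prime: 2 · 5 · 17² · 23 · 43 · 47 = 134335870

134335870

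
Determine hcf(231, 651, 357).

21

gcd(231, 651): 651 = 2·231 + 189; 231 = 1·189 + 42; 189 = 4·42 + 21; 42 = 2·21 + 0 → 21
gcd(21, 357): 357 = 17·21 + 0 → 21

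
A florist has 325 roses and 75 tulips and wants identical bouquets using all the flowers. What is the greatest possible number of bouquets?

25

325 = 5² · 13
75 = 3 · 5²
Common: 5² = 25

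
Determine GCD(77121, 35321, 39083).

gcd(77121, 35321): 77121 = 2·35321 + 6479; 35321 = 5·6479 + 2926; 6479 = 2·2926 + 627; 2926 = 4·627 + 418; 627 = 1·418 + 209; 418 = 2·209 + 0 → 209
gcd(209, 39083): 39083 = 187·209 + 0 → 209

209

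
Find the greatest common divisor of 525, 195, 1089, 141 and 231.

gcd(525, 195): 525 = 2·195 + 135; 195 = 1·135 + 60; 135 = 2·60 + 15; 60 = 4·15 + 0 → 15
gcd(15, 1089): 1089 = 72·15 + 9; 15 = 1·9 + 6; 9 = 1·6 + 3; 6 = 2·3 + 0 → 3
gcd(3, 141): 141 = 47·3 + 0 → 3
gcd(3, 231): 231 = 77·3 + 0 → 3

3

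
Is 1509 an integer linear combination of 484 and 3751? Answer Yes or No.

gcd(484, 3751): 3751 = 7·484 + 363; 484 = 1·363 + 121; 363 = 3·121 + 0 → 121
121 does not divide 1509, so a solution does not exist.

No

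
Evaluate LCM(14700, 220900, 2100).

14700 = 2² · 3 · 5² · 7²; 220900 = 2² · 5² · 47²; 2100 = 2² · 3 · 5² · 7
lcm takes max exponent of each prime: 2² · 3 · 5² · 7² · 47² = 32472300

32472300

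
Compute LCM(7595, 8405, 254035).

7595 = 5 · 7² · 31; 8405 = 5 · 41²; 254035 = 5 · 23 · 47²
lcm takes max exponent of each prime: 5 · 7² · 23 · 31 · 41² · 47² = 648662876365

648662876365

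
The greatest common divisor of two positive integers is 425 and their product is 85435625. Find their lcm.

201025

gcd·lcm = product, so lcm = 85435625/425 = 201025.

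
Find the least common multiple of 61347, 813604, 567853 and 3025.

3722787482700

61347 = 3 · 11² · 13²; 813604 = 2² · 11² · 41²; 567853 = 11² · 13 · 19²; 3025 = 5² · 11²
lcm takes max exponent of each prime: 2² · 3 · 5² · 11² · 13² · 19² · 41² = 3722787482700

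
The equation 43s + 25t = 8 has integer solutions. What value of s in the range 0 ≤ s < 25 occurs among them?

Euclid: 43 = 1·25 + 18; 25 = 1·18 + 7; 18 = 2·7 + 4; 7 = 1·4 + 3; 4 = 1·3 + 1; 3 = 3·1 + 0 → gcd = 1; 8 = 1·8.
Back-substitution yields 43·(7) + 25·(-12) = 1, so one solution is s = 7·8 = 56, t = -12·8 = -96.
Solutions in s differ by 25/1 = 25; the one in [0, 25) is 56 mod 25 = 6.

6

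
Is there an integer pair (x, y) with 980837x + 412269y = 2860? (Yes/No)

By Bézout, 980837x + 412269y = 2860 has integer solutions iff gcd(980837, 412269) | 2860.
Euclid: 980837 = 2·412269 + 156299; 412269 = 2·156299 + 99671; 156299 = 1·99671 + 56628; 99671 = 1·56628 + 43043; 56628 = 1·43043 + 13585; 43043 = 3·13585 + 2288; 13585 = 5·2288 + 2145; 2288 = 1·2145 + 143; 2145 = 15·143 + 0. gcd = 143; 2860 mod 143 = 0. Yes.

Yes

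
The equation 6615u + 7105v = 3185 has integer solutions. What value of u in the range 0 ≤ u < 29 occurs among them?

gcd(6615, 7105) = 245 (Euclid: 7105 = 1·6615 + 490; 6615 = 13·490 + 245; 490 = 2·245 + 0), and 245 | 3185.
Extended Euclid: 6615·(14) + 7105·(-13) = 245. Scale by 13: u₀ = 182.
General solution u = u₀ + 29t; reducing mod 29 gives u = 8 (and v = -7).

8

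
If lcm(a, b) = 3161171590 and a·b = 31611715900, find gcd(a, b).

From gcd × lcm = ab: gcd = 31611715900 / 3161171590 = 10.

10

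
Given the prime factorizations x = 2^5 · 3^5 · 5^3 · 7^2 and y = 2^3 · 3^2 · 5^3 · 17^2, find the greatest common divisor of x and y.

min exponent per shared prime: 2^3 · 3^2 · 5^3 = 9000

9000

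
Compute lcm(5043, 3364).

5043 = 3 · 41²; 3364 = 2² · 29²
max exponents: 2² · 3 · 29² · 41² = 16964652

16964652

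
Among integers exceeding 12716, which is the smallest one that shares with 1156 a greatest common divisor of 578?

gcd(x, 1156) = 578 forces 578 | x; write x = 578s. Then gcd(578s, 578·2) = 578·gcd(s, 2), so need gcd(s, 2) = 1.
578s > 12716 gives s ≥ 23. The least s ≥ 23 coprime to 2 is 23, so x = 578·23 = 13294.

13294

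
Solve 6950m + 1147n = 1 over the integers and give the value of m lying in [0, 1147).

894

Reduce mod 1147: 6950m ≡ 1 (mod 1147). With g = gcd(6950, 1147) = 1 dividing 1, divide through: 6950m ≡ 1 (mod 1147).
Since gcd(6950, 1147) = 1, m ≡ 1·(6950)⁻¹ ≡ 894 (mod 1147). Smallest non-negative: 894.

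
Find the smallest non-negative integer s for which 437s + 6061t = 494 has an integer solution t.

15

Euclid: 6061 = 13·437 + 380; 437 = 1·380 + 57; 380 = 6·57 + 38; 57 = 1·38 + 19; 38 = 2·19 + 0 → gcd = 19; 494 = 19·26.
Back-substitution yields 437·(111) + 6061·(-8) = 19, so one solution is s = 111·26 = 2886, t = -8·26 = -208.
Solutions in s differ by 6061/19 = 319; the one in [0, 319) is 2886 mod 319 = 15.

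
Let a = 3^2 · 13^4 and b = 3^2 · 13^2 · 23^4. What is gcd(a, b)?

1521

min exponent per shared prime: 3^2 · 13^2 = 1521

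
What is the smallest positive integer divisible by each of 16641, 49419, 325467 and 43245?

16641 = 3² · 43²; 49419 = 3² · 17² · 19; 325467 = 3² · 29² · 43; 43245 = 3² · 5 · 31²
lcm takes max exponent of each prime: 3² · 5 · 17² · 19 · 29² · 31² · 43² = 369249785849655

369249785849655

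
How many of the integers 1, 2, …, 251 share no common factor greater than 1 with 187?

216

187 = 11·17. Inclusion–exclusion on these primes:
251 − ⌊251/11⌋ − ⌊251/17⌋ + ⌊251/187⌋ = 216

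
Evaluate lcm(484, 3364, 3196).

325228156

484 = 2² · 11²; 3364 = 2² · 29²; 3196 = 2² · 17 · 47
lcm takes max exponent of each prime: 2² · 11² · 17 · 29² · 47 = 325228156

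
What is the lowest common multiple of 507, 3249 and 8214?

1503383778

507 = 3 · 13²; 3249 = 3² · 19²; 8214 = 2 · 3 · 37²
lcm takes max exponent of each prime: 2 · 3² · 13² · 19² · 37² = 1503383778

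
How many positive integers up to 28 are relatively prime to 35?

Prime factors of 35: 5, 7. Count integers ≤ 28 divisible by none of them.
By inclusion–exclusion: 28 − ⌊28/5⌋ − ⌊28/7⌋ + ⌊28/35⌋ = 19.

19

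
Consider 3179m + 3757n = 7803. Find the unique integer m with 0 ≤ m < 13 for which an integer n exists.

gcd(3179, 3757) = 289 (Euclid: 3757 = 1·3179 + 578; 3179 = 5·578 + 289; 578 = 2·289 + 0), and 289 | 7803.
Extended Euclid: 3179·(6) + 3757·(-5) = 289. Scale by 27: m₀ = 162.
General solution m = m₀ + 13t; reducing mod 13 gives m = 6 (and n = -3).

6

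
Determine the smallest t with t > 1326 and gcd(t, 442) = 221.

1547

gcd(t, 442) = 221 forces 221 | t; write t = 221s. Then gcd(221s, 221·2) = 221·gcd(s, 2), so need gcd(s, 2) = 1.
221s > 1326 gives s ≥ 7. The least s ≥ 7 coprime to 2 is 7, so t = 221·7 = 1547.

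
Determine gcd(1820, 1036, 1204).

28

1820 = 2² · 5 · 7 · 13; 1036 = 2² · 7 · 37; 1204 = 2² · 7 · 43
gcd takes min exponent of each prime: 2² · 7 = 28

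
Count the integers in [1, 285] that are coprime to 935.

196

Prime factors of 935: 5, 11, 17. Count integers ≤ 285 divisible by none of them.
By inclusion–exclusion: 285 − ⌊285/5⌋ − ⌊285/11⌋ − ⌊285/17⌋ + ⌊285/55⌋ + ⌊285/85⌋ + ⌊285/187⌋ − ⌊285/935⌋ = 196.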